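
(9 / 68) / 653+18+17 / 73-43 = -80281775 / 3241492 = -24.77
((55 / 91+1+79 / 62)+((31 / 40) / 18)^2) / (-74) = -4212378181 / 108218073600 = -0.04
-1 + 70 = 69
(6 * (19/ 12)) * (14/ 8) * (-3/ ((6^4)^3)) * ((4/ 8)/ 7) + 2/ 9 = 2579890157/ 11609505792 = 0.22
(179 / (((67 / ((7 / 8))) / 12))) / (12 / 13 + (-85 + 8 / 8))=-16289 / 48240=-0.34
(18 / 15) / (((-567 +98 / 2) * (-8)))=0.00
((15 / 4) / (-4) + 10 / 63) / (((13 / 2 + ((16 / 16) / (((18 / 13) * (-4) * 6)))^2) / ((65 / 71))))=-203472 / 1855301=-0.11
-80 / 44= -20 / 11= -1.82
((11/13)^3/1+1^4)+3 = 10119/2197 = 4.61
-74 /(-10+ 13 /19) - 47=-6913 /177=-39.06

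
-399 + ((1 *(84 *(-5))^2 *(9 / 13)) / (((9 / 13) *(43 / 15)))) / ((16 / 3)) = 478968 / 43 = 11138.79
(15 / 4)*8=30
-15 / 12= -5 / 4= -1.25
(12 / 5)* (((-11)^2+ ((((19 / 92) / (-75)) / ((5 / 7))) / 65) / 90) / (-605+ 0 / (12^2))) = -24420824867 / 50876718750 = -0.48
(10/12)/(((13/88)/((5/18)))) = 550/351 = 1.57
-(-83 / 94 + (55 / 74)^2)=85079 / 257372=0.33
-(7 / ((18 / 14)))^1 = -49 / 9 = -5.44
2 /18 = 1 /9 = 0.11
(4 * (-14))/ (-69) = 56/ 69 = 0.81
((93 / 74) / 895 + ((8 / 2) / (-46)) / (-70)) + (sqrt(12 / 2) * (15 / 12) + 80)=5 * sqrt(6) / 4 + 853070619 / 10663030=83.06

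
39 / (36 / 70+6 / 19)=8645 / 184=46.98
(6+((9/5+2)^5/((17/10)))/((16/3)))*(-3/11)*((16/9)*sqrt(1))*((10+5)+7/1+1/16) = -934072947/935000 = -999.01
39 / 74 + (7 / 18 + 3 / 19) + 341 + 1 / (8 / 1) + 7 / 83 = 1437975317 / 4201128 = 342.28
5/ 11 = 0.45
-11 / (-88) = 1 / 8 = 0.12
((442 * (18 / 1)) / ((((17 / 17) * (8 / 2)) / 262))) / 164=260559 / 82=3177.55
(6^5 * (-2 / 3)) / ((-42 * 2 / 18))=7776 / 7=1110.86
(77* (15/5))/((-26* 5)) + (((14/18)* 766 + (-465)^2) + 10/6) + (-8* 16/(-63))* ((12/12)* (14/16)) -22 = 253656521/1170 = 216800.45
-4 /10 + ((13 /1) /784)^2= -1228467 /3073280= -0.40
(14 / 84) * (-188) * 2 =-188 / 3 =-62.67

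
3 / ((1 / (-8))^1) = -24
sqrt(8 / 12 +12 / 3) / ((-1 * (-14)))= sqrt(42) / 42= 0.15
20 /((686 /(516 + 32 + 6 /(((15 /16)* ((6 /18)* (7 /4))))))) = 39128 /2401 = 16.30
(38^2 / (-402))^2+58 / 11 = 8077382 / 444411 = 18.18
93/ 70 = 1.33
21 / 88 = 0.24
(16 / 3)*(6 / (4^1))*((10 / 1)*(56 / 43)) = 4480 / 43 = 104.19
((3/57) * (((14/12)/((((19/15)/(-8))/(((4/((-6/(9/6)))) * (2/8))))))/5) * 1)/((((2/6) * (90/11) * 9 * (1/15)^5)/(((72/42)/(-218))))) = -4.72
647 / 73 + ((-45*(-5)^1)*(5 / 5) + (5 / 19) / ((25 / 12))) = 1622716 / 6935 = 233.99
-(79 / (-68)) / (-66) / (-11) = 79 / 49368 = 0.00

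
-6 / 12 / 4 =-1 / 8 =-0.12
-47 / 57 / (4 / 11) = -2.27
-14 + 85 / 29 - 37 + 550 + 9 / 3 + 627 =1131.93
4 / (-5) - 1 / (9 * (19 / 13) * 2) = -1433 / 1710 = -0.84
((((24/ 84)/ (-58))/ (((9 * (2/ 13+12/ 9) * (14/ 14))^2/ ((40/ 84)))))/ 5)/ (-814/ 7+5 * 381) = -169/ 115431624882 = -0.00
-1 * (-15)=15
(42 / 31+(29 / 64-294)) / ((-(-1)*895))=-579709 / 1775680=-0.33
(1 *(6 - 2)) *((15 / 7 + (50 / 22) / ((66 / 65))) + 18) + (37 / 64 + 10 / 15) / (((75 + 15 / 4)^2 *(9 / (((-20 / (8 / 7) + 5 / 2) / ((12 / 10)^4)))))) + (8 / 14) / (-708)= 118348745287303 / 1321983343296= 89.52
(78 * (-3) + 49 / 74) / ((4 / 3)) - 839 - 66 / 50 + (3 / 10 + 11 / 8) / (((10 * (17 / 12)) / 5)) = -127653311 / 125800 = -1014.73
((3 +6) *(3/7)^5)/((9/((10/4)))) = 1215/33614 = 0.04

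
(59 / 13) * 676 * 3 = 9204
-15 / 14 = -1.07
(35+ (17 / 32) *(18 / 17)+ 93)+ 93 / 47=98167 / 752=130.54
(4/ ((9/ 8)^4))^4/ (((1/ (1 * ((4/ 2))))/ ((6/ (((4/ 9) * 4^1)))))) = 18014398509481984/ 68630377364883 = 262.48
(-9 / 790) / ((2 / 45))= -0.26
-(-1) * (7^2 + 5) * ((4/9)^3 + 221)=322346/27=11938.74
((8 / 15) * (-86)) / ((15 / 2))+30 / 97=-126722 / 21825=-5.81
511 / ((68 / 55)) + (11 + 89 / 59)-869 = -1778049 / 4012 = -443.18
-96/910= -48/455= -0.11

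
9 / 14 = 0.64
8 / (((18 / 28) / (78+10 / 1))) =9856 / 9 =1095.11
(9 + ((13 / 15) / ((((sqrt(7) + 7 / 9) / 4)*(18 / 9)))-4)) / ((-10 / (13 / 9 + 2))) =-13733 / 8325-1209*sqrt(7) / 12950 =-1.90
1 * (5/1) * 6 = 30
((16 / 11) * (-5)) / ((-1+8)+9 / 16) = -0.96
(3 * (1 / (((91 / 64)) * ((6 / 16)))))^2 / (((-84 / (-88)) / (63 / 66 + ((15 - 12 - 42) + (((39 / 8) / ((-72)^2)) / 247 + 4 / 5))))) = -550963979264 / 446056065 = -1235.19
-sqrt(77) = -8.77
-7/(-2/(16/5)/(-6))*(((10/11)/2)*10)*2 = -610.91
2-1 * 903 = -901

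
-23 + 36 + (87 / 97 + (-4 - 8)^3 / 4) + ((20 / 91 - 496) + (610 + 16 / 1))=-2541146 / 8827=-287.88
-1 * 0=0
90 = 90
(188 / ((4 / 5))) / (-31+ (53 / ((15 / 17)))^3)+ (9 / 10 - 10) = -33271461833 / 3656640380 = -9.10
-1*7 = -7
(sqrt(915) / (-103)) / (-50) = sqrt(915) / 5150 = 0.01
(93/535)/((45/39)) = 403/2675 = 0.15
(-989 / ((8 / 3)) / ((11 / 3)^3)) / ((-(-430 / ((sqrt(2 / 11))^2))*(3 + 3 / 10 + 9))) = -621 / 2401124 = -0.00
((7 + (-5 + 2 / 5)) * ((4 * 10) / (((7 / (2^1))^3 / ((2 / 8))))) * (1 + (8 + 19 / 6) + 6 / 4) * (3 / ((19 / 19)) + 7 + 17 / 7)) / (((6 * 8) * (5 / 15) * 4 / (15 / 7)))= 3.18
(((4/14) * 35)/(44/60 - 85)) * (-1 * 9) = 675/632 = 1.07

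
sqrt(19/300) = sqrt(57)/30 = 0.25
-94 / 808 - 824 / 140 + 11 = 70671 / 14140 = 5.00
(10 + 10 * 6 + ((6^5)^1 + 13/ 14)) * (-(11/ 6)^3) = -48739889/ 1008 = -48353.06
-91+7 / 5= -448 / 5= -89.60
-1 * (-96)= 96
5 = 5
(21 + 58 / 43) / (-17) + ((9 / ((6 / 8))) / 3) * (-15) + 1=-44090 / 731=-60.31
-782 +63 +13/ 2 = -712.50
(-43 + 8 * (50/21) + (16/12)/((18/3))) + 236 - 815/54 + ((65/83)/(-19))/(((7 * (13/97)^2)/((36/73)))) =15921802847/80814942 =197.02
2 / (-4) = -1 / 2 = -0.50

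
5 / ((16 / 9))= 45 / 16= 2.81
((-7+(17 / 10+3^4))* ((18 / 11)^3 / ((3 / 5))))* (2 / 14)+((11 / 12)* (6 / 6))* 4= 2309899 / 27951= 82.64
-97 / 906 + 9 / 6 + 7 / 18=4843 / 2718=1.78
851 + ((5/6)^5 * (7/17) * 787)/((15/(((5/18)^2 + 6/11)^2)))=4303735619443021/5037346423296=854.37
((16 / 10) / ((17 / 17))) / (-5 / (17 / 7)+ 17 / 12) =-1632 / 655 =-2.49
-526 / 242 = -263 / 121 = -2.17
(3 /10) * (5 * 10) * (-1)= -15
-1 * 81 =-81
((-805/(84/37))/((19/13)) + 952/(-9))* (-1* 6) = 238297/114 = 2090.32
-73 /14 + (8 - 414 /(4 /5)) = -3603 /7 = -514.71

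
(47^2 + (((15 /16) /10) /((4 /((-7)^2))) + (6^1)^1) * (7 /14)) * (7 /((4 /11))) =43614263 /1024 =42592.05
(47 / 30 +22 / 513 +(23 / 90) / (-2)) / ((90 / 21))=106421 / 307800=0.35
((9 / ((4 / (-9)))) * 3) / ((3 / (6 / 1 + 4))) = -405 / 2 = -202.50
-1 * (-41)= 41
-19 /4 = -4.75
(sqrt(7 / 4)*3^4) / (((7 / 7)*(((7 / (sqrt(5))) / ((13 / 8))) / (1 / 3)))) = 351*sqrt(35) / 112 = 18.54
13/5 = 2.60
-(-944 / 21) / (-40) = -118 / 105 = -1.12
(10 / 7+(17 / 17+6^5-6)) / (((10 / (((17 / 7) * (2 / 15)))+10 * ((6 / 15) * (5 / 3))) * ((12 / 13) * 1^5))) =12023947 / 53620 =224.24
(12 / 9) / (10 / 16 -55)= -32 / 1305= -0.02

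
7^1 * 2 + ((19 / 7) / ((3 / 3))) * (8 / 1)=250 / 7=35.71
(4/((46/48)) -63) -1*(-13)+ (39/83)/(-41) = -3587659/78269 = -45.84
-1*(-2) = 2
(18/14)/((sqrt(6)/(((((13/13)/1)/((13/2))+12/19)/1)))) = 291 * sqrt(6)/1729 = 0.41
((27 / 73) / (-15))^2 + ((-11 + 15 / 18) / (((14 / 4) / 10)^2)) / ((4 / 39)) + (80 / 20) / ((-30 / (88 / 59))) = -935208795217 / 1155460425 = -809.38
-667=-667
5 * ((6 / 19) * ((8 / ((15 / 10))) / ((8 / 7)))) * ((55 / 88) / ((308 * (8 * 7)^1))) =25 / 93632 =0.00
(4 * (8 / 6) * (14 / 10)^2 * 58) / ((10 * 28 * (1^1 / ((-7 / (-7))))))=812 / 375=2.17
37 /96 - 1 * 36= -3419 /96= -35.61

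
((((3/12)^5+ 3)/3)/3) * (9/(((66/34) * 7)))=7463/33792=0.22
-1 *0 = 0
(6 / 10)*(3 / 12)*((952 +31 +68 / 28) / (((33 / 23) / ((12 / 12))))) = 79327 / 770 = 103.02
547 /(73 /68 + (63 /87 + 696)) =1078684 /1376057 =0.78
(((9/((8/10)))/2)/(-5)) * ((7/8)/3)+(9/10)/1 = 183/320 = 0.57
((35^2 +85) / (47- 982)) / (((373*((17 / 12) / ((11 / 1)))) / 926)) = -2911344 / 107797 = -27.01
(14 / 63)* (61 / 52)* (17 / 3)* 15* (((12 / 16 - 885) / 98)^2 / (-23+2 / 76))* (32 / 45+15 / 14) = -379712334509 / 2712784256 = -139.97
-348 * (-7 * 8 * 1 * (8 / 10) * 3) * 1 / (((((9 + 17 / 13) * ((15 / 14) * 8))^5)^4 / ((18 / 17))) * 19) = 307839173491856907512914419217030258112603 / 99212985248986096849665600119169495984020345318050627584000000000000000000000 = 0.00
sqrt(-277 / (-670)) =0.64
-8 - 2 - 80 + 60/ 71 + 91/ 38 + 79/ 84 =-9724747/ 113316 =-85.82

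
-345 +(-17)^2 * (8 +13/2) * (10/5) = 8036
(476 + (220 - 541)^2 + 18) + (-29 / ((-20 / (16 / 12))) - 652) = 1543274 / 15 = 102884.93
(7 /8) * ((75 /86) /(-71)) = -525 /48848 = -0.01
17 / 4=4.25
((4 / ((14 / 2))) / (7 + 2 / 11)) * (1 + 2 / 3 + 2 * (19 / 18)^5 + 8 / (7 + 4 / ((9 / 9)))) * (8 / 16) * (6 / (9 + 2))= 0.11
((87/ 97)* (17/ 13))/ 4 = 1479/ 5044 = 0.29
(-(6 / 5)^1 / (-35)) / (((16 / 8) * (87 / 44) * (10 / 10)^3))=44 / 5075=0.01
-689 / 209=-3.30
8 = 8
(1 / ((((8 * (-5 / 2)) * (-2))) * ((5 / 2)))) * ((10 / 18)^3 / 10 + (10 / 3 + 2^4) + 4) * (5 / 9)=6809 / 52488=0.13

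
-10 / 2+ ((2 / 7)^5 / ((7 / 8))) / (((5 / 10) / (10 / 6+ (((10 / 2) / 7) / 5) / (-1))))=-12336761 / 2470629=-4.99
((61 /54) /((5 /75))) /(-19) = -305 /342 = -0.89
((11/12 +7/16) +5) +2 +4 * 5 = 1361/48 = 28.35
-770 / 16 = -385 / 8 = -48.12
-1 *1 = -1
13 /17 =0.76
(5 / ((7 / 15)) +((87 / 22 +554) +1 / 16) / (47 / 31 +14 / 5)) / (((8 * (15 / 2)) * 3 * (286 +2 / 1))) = 7692649 / 2848462848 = 0.00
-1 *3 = -3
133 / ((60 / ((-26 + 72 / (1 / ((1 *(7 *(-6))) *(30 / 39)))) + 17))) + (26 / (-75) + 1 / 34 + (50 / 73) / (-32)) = -100216834723 / 19359600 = -5176.60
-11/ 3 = -3.67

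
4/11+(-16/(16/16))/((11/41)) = -652/11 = -59.27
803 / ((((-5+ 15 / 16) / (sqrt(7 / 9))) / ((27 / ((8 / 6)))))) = -86724 * sqrt(7) / 65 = -3530.00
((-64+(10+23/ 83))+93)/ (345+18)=0.11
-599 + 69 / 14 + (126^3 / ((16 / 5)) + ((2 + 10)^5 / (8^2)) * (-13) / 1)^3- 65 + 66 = 189686654016299347.30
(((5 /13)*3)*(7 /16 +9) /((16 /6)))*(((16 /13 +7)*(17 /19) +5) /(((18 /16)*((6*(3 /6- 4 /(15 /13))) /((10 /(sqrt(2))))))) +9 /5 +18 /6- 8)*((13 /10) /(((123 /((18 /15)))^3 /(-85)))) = 23103 /17230250 +3919809*sqrt(2) /3030180686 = 0.00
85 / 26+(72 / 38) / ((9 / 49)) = 6711 / 494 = 13.59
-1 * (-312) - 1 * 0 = 312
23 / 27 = 0.85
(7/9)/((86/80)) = 280/387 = 0.72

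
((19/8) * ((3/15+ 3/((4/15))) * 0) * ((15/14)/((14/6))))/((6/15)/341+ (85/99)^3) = 0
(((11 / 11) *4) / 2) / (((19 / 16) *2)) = 16 / 19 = 0.84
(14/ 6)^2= 5.44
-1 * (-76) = 76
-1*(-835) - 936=-101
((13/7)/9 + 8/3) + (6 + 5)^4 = 922564/63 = 14643.87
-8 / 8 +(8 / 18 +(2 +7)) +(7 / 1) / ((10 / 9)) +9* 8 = 7807 / 90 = 86.74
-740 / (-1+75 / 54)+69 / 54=-1901.58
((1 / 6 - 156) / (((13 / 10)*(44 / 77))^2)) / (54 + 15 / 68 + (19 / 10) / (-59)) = -5.21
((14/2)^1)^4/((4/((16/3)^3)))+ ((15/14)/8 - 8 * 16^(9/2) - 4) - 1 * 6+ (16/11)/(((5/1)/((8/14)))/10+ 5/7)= -5939053402001/2960496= -2006100.80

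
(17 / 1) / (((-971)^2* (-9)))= -17 / 8485569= -0.00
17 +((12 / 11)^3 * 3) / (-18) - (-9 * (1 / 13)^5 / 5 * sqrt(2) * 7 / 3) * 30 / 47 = 126 * sqrt(2) / 17450771 +22339 / 1331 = 16.78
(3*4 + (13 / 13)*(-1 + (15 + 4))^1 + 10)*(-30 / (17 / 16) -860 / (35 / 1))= -251360 / 119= -2112.27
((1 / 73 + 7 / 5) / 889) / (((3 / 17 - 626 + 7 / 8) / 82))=-46784 / 224219135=-0.00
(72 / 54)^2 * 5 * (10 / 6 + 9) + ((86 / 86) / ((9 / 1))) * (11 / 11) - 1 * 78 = 457 / 27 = 16.93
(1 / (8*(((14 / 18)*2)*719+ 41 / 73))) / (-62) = -657 / 364652752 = -0.00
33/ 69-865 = -19884/ 23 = -864.52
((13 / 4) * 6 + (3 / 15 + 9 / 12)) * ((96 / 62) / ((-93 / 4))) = -6544 / 4805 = -1.36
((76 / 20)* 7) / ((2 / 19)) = 2527 / 10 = 252.70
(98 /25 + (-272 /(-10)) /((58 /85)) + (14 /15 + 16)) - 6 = 119006 /2175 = 54.72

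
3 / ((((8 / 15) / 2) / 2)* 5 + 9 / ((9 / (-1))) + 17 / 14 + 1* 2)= 126 / 121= 1.04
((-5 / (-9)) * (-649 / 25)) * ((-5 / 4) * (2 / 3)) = 12.02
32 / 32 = 1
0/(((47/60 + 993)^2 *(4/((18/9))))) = 0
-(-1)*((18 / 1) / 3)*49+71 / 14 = 4187 / 14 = 299.07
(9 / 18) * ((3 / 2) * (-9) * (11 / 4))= -297 / 16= -18.56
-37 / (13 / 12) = -444 / 13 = -34.15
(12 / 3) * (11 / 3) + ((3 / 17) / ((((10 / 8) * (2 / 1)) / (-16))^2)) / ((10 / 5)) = 23308 / 1275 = 18.28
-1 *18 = -18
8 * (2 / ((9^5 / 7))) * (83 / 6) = 4648 / 177147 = 0.03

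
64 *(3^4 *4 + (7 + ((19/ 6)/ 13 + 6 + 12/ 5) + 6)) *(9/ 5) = 12940896/ 325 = 39818.14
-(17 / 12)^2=-289 / 144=-2.01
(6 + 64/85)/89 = 574/7565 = 0.08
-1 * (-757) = 757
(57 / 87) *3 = 1.97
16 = 16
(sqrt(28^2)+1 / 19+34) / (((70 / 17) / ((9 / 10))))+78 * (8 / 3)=221.56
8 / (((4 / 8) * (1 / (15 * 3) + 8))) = 720 / 361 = 1.99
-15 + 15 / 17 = -240 / 17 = -14.12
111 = 111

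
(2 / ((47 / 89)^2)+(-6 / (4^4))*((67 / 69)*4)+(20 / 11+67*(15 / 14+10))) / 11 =68.24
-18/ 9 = -2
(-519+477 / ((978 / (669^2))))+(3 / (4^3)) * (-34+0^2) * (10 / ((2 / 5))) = 1135680255 / 5216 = 217730.11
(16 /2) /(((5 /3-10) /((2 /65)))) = -48 /1625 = -0.03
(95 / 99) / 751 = 95 / 74349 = 0.00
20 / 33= 0.61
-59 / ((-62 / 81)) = 4779 / 62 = 77.08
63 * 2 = 126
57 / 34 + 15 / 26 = 498 / 221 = 2.25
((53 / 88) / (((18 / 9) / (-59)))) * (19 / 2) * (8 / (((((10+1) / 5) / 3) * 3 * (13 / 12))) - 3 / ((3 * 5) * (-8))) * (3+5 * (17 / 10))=-26432190157 / 4026880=-6563.94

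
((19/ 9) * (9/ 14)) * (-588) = -798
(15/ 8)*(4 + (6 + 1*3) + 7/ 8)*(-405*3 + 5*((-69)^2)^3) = 449209352813175/ 32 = 14037792275411.72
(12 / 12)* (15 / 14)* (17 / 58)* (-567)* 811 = -16751205 / 116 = -144406.94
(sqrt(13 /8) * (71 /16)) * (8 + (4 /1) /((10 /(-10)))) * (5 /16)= 355 * sqrt(26) /256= 7.07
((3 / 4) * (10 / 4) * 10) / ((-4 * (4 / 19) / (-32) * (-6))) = -475 / 4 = -118.75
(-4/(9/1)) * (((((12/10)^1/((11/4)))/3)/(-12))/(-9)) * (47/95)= -376/1269675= -0.00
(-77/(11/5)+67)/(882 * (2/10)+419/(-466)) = 74560/408917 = 0.18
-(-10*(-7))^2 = -4900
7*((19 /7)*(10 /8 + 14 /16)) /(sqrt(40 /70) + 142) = 160531 /564576 - 323*sqrt(7) /564576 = 0.28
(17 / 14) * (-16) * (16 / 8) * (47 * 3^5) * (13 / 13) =-3106512 / 7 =-443787.43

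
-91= -91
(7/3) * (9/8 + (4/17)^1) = 1295/408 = 3.17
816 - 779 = 37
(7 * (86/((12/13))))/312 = 301/144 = 2.09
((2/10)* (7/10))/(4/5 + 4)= 7/240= 0.03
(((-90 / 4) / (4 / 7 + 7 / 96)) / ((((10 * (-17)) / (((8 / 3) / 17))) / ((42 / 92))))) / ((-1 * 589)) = -42336 / 1695230939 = -0.00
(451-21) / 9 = 47.78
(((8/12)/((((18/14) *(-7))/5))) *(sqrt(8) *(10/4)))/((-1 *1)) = 50 *sqrt(2)/27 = 2.62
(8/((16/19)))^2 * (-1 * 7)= -2527/4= -631.75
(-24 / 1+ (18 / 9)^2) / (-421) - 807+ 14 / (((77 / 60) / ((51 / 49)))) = -180536333 / 226919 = -795.60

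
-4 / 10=-2 / 5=-0.40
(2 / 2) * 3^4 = 81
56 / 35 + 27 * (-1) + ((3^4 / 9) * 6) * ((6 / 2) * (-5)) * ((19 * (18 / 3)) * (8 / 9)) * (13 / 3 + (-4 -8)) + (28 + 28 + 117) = 3147138 / 5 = 629427.60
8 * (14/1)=112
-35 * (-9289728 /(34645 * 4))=16257024 /6929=2346.23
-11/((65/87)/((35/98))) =-957/182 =-5.26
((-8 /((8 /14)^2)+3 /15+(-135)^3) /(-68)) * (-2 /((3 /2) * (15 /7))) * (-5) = 19136439 /170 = 112567.29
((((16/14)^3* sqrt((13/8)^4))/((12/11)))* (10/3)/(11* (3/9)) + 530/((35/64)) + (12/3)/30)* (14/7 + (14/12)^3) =129265505/37044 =3489.51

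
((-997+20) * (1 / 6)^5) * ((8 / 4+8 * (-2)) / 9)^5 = 16420439 / 14348907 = 1.14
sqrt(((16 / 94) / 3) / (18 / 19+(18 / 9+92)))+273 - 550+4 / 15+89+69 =-1781 / 15+sqrt(2416458) / 63591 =-118.71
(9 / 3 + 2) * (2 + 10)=60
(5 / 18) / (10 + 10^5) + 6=2160217 / 360036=6.00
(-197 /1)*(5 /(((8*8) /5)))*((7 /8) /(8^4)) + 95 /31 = 198160715 /65011712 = 3.05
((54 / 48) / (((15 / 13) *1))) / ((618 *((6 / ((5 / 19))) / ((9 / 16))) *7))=39 / 7013888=0.00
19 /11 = 1.73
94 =94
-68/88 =-17/22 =-0.77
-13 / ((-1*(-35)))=-13 / 35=-0.37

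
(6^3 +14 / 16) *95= 20603.12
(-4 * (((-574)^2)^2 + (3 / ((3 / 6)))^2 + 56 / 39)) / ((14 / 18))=-50803475399088 / 91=-558279949440.53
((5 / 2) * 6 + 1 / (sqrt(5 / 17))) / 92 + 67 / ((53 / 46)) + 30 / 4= sqrt(85) / 460 + 320909 / 4876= 65.83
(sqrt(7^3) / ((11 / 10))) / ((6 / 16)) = 560 * sqrt(7) / 33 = 44.90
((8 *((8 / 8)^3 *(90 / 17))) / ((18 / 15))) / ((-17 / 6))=-3600 / 289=-12.46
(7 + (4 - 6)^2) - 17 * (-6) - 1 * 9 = 104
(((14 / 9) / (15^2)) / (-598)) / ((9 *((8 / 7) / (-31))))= 1519 / 43594200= 0.00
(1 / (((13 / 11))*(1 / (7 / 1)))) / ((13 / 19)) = 1463 / 169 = 8.66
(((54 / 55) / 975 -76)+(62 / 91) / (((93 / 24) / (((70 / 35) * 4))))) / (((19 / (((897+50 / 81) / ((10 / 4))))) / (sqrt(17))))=-1357203246836 * sqrt(17) / 962836875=-5811.88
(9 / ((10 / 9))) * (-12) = -97.20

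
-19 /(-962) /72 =19 /69264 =0.00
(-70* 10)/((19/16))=-11200/19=-589.47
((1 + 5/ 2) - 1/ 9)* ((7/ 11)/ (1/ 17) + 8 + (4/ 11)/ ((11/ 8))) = 140849/ 2178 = 64.67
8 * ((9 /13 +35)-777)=-77096 /13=-5930.46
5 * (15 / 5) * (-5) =-75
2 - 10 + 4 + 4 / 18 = -34 / 9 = -3.78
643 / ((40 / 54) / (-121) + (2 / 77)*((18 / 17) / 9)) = -249981039 / 1192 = -209715.64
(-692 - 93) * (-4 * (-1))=-3140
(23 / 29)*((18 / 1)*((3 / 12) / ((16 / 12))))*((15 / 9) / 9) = 115 / 232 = 0.50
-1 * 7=-7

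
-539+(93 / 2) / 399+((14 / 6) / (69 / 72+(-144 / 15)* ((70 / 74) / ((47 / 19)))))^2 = -1834925611156327 / 3409732161626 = -538.14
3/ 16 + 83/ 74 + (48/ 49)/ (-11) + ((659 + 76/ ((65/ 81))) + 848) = 33245875853/ 20740720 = 1602.93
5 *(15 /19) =75 /19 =3.95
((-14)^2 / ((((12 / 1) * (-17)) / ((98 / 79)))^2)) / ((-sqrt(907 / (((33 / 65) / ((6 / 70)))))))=-117649 * sqrt(907907) / 191401428231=-0.00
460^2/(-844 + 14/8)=-251.23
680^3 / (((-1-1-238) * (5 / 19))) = -14935520 / 3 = -4978506.67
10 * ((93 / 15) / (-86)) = -31 / 43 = -0.72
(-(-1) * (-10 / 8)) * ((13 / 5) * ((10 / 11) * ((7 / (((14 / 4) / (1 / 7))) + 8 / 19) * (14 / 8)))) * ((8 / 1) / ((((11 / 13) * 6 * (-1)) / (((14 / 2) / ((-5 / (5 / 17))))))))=-278005 / 117249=-2.37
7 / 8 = 0.88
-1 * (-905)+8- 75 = 838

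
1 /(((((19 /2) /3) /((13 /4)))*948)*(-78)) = -0.00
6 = 6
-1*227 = -227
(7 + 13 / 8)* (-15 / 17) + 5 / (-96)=-12505 / 1632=-7.66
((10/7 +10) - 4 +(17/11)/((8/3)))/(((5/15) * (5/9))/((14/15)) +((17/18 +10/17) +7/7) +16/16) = 83861/39072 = 2.15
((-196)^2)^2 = 1475789056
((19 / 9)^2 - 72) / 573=-5471 / 46413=-0.12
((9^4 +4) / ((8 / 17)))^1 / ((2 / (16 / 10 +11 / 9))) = 2834767 / 144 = 19685.88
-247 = -247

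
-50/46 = -25/23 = -1.09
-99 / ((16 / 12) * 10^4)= -297 / 40000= -0.01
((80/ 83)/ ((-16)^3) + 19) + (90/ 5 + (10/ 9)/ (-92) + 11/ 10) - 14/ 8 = 799126793/ 21991680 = 36.34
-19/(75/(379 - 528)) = 2831/75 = 37.75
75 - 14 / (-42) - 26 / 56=6289 / 84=74.87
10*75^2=56250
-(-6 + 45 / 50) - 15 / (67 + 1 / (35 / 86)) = 118731 / 24310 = 4.88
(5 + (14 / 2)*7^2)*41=14268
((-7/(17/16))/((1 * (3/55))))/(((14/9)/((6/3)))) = -2640/17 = -155.29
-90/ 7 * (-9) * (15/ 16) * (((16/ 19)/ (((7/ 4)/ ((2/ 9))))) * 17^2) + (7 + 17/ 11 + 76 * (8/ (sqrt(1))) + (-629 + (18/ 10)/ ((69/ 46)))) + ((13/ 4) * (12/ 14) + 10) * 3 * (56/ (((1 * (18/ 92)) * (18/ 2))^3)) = 33876637388597/ 9070812135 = 3734.69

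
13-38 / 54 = 332 / 27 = 12.30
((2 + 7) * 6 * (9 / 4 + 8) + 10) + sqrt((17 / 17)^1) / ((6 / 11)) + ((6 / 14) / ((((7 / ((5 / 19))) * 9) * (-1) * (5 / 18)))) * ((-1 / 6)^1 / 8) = 12631811 / 22344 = 565.33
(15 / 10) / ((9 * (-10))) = -1 / 60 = -0.02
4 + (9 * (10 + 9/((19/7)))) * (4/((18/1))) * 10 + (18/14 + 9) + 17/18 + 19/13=8807759/31122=283.01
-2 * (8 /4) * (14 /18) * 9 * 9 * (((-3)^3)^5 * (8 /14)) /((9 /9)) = 2066242608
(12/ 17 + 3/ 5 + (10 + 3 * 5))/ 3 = 2236/ 255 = 8.77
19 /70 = 0.27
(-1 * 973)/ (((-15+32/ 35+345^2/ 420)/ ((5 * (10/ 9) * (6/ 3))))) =-13622000/ 339327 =-40.14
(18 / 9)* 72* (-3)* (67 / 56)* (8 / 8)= -3618 / 7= -516.86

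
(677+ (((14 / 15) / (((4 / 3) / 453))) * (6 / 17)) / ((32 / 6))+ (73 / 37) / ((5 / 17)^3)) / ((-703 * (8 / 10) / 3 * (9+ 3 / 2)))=-975617103 / 2476247200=-0.39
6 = 6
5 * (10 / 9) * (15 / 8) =125 / 12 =10.42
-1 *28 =-28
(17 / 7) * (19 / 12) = 3.85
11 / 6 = 1.83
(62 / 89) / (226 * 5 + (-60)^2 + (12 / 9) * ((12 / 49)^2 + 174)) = 74431 / 530170953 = 0.00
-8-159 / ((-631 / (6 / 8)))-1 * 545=-1395295 / 2524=-552.81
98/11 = 8.91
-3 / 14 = -0.21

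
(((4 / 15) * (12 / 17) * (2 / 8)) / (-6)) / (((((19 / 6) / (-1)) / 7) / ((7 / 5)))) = 196 / 8075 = 0.02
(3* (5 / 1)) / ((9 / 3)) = 5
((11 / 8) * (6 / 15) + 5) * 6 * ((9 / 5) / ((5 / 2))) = 2997 / 125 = 23.98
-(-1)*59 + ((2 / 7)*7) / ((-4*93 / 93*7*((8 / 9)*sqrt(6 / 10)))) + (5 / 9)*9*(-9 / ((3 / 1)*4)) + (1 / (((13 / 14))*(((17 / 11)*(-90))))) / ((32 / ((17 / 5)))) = 5171323 / 93600 -3*sqrt(15) / 112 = 55.15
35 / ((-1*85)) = -7 / 17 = -0.41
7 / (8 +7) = 7 / 15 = 0.47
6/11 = 0.55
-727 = -727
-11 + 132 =121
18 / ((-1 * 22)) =-9 / 11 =-0.82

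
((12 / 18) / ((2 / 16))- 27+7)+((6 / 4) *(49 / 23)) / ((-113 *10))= -2287561 / 155940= -14.67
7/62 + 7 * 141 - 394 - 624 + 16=-923/62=-14.89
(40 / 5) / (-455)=-8 / 455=-0.02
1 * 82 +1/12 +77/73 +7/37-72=11.33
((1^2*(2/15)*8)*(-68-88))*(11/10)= -4576/25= -183.04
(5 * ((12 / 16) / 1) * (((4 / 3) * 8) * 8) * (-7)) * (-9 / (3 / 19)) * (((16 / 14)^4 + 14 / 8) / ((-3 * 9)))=-16342.83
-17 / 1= -17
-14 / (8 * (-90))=0.02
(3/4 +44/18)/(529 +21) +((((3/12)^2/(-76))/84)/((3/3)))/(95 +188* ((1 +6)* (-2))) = 248342021/42757989120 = 0.01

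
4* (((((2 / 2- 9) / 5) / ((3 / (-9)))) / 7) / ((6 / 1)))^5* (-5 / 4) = -1024 / 10504375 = -0.00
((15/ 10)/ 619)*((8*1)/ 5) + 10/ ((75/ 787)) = 974342/ 9285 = 104.94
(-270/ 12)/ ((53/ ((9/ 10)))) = -0.38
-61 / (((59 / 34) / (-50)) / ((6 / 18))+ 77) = -1700 / 2143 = -0.79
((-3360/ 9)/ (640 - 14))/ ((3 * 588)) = -20/ 59157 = -0.00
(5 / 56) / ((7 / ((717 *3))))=10755 / 392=27.44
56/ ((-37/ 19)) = -28.76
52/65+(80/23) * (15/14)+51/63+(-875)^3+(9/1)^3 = -231122793529/345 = -669921140.66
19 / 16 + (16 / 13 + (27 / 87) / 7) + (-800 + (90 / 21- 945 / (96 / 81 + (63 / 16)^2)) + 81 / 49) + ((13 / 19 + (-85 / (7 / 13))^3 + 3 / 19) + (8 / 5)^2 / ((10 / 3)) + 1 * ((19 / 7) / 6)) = -1338113233189785711913 / 340100085234000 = -3934468.97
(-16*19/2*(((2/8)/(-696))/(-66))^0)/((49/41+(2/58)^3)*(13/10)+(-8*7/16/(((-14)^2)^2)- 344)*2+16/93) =387872057516160/1751228119493773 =0.22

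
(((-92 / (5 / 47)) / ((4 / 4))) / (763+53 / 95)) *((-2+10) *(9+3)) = -3943488 / 36269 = -108.73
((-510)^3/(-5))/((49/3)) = 79590600/49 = 1624297.96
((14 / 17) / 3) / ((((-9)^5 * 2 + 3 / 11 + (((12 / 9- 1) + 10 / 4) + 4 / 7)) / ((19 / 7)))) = -5852 / 927512809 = -0.00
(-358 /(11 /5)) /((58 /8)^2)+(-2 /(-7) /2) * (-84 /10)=-198706 /46255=-4.30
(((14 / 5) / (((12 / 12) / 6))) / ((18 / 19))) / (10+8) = 133 / 135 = 0.99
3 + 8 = 11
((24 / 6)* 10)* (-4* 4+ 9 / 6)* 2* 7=-8120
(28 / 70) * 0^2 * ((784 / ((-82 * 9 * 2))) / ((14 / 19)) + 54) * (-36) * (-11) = 0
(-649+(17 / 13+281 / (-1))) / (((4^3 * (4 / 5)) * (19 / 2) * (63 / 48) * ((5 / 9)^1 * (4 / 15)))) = -543285 / 55328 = -9.82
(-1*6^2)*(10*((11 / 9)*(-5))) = 2200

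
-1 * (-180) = 180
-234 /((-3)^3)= 26 /3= 8.67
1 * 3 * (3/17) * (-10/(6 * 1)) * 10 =-150/17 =-8.82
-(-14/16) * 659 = 4613/8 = 576.62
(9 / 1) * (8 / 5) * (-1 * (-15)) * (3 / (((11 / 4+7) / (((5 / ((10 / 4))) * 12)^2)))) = 497664 / 13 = 38281.85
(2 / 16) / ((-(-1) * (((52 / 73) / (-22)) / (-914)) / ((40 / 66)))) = 166805 / 78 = 2138.53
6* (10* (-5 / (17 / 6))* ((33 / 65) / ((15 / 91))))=-5544 / 17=-326.12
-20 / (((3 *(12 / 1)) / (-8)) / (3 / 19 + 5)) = 3920 / 171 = 22.92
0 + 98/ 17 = 98/ 17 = 5.76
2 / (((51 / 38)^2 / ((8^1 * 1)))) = 23104 / 2601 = 8.88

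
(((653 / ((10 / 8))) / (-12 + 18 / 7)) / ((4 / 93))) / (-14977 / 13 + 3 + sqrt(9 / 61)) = 71842407 * sqrt(61) / 1497295025930 + 76298478347 / 68058864815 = 1.12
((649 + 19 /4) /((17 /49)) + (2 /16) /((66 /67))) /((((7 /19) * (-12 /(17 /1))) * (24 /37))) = -11891216177 /1064448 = -11171.25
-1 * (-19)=19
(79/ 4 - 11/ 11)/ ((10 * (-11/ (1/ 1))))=-15/ 88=-0.17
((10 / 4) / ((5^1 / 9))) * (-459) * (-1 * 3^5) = 1003833 / 2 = 501916.50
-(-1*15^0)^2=-1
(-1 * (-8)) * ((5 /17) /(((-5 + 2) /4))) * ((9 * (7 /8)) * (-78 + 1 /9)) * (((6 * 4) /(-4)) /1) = -196280 /17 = -11545.88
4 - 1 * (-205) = 209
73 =73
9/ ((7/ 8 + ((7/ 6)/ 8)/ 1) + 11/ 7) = 3024/ 871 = 3.47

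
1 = 1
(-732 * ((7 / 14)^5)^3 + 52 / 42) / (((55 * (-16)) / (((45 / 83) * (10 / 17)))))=-3137235 / 7120289792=-0.00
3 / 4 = 0.75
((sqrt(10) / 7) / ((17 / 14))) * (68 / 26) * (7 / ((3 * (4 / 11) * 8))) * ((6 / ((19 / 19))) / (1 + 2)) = 77 * sqrt(10) / 156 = 1.56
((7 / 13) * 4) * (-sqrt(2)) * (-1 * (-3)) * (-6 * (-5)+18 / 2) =-252 * sqrt(2) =-356.38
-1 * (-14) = 14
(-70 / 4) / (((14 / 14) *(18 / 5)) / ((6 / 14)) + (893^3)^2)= -175 / 5071176816415098574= -0.00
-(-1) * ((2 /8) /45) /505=0.00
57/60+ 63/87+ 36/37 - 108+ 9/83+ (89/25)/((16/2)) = -1866666939/17811800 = -104.80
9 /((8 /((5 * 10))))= 225 /4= 56.25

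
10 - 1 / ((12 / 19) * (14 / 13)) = 1433 / 168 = 8.53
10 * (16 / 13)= 160 / 13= 12.31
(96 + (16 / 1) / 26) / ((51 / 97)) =121832 / 663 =183.76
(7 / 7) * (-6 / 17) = -6 / 17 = -0.35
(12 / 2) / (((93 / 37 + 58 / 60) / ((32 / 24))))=8880 / 3863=2.30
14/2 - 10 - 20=-23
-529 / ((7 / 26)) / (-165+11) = 6877 / 539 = 12.76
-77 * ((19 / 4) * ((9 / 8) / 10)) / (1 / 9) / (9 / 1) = -41.15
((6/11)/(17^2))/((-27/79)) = -158/28611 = -0.01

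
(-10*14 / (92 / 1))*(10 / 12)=-175 / 138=-1.27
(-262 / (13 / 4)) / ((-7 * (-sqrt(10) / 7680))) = -804864 * sqrt(10) / 91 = -27969.27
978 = 978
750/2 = 375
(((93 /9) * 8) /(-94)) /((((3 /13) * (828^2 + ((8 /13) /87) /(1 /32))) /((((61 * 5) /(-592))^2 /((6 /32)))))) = -2826676255 /359217283576896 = -0.00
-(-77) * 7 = 539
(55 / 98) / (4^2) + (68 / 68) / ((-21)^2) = 527 / 14112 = 0.04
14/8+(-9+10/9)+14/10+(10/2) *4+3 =3287/180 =18.26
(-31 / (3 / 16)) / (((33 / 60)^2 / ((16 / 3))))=-2914.97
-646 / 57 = -34 / 3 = -11.33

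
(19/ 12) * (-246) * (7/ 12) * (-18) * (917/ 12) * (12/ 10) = 15001203/ 40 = 375030.08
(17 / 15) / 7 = 17 / 105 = 0.16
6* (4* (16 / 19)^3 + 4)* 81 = 21296520 / 6859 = 3104.90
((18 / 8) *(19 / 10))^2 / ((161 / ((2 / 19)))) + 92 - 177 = -10946461 / 128800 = -84.99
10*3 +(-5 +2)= 27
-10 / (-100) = 1 / 10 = 0.10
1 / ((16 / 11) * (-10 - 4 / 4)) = -1 / 16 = -0.06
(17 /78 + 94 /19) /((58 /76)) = 7655 /1131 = 6.77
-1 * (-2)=2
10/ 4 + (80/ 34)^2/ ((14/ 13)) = 30915/ 4046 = 7.64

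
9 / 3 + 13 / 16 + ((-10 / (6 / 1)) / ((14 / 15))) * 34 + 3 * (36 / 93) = -193531 / 3472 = -55.74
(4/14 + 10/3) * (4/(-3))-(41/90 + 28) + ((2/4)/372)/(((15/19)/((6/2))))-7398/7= -28387063/26040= -1090.13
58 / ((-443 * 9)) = -58 / 3987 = -0.01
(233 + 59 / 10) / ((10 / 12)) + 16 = 7567 / 25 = 302.68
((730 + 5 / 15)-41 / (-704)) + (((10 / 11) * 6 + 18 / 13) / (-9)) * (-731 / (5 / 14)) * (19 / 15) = 5560943669 / 2059200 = 2700.54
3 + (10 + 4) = 17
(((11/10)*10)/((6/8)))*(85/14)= 1870/21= 89.05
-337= -337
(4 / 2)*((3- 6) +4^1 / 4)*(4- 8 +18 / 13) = 136 / 13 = 10.46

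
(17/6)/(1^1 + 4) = 17/30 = 0.57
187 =187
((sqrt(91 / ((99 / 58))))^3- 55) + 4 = -51 + 5278 * sqrt(58058) / 3267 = 338.27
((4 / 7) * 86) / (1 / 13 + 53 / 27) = 30186 / 1253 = 24.09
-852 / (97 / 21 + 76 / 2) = -17892 / 895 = -19.99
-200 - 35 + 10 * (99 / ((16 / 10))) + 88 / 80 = 7697 / 20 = 384.85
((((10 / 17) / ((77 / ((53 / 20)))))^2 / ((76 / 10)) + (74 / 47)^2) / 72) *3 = 1426250362717 / 13807970121792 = 0.10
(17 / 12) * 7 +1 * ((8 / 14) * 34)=2465 / 84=29.35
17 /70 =0.24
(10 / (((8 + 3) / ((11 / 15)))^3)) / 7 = 0.00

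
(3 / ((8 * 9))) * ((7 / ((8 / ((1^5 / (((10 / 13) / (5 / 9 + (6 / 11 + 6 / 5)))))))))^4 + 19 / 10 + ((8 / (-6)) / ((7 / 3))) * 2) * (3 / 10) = 820935036217380892807 / 1377110439936000000000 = 0.60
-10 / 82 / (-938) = 5 / 38458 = 0.00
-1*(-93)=93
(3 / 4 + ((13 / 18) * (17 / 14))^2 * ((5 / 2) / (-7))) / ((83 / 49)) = 422587 / 1505952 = 0.28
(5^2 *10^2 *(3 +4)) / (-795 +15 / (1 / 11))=-250 / 9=-27.78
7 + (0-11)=-4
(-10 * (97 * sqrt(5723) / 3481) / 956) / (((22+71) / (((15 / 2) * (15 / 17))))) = -36375 * sqrt(5723) / 1753769572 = -0.00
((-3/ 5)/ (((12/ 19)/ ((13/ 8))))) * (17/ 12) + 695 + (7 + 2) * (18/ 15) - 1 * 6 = 1339417/ 1920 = 697.61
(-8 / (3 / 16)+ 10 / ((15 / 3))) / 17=-122 / 51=-2.39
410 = 410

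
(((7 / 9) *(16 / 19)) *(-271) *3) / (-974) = 15176 / 27759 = 0.55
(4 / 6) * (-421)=-280.67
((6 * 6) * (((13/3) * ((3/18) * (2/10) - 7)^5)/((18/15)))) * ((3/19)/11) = -24804386893/810000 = -30622.70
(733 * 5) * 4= 14660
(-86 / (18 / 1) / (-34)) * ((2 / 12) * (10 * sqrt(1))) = 0.23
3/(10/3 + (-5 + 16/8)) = 9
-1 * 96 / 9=-32 / 3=-10.67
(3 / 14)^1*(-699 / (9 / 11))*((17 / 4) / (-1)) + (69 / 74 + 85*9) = 3199139 / 2072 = 1543.99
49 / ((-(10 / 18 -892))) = 0.05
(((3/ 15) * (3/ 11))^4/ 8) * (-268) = -5427/ 18301250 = -0.00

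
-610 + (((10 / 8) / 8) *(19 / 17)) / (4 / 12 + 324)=-610.00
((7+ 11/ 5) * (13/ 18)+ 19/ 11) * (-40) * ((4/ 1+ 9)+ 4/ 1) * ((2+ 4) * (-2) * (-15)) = -1024698.18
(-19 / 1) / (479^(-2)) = -4359379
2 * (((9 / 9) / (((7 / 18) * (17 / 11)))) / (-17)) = -396 / 2023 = -0.20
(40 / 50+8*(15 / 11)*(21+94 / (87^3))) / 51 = 2775389444 / 615700305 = 4.51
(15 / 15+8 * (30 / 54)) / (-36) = -49 / 324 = -0.15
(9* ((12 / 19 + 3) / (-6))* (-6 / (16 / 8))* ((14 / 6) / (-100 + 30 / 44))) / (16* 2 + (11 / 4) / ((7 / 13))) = -0.01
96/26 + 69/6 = 395/26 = 15.19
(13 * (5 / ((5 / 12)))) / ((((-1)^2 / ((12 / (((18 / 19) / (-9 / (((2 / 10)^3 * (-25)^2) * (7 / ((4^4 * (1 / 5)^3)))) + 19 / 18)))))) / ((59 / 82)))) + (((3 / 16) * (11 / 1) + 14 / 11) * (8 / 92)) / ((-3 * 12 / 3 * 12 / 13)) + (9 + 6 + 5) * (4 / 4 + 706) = 778551469847167 / 52279920000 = 14891.98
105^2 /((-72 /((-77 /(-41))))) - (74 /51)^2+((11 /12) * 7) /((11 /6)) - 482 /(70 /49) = -2659974461 /4265640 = -623.58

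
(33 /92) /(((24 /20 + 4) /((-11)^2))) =8.35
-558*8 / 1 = -4464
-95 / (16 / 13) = -1235 / 16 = -77.19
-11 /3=-3.67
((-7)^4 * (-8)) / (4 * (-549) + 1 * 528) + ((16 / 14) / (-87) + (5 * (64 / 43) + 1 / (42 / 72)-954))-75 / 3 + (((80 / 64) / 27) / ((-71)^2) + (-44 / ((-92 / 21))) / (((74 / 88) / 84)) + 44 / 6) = 4196340104611919 / 80306605083924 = 52.25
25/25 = 1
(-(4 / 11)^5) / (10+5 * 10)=-256 / 2415765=-0.00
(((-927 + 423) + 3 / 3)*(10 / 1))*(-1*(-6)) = -30180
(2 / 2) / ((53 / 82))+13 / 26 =217 / 106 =2.05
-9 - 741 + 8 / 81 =-60742 / 81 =-749.90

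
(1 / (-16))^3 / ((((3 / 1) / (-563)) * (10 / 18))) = 1689 / 20480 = 0.08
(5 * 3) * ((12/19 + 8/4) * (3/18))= 125/19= 6.58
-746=-746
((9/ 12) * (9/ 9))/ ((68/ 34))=3/ 8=0.38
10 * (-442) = -4420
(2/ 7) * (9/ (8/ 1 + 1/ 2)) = 0.30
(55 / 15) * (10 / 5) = 22 / 3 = 7.33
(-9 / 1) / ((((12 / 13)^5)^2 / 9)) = -137858491849 / 764411904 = -180.35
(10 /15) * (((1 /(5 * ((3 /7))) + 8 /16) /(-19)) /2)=-29 /1710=-0.02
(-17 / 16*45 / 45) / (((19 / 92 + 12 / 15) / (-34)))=35.89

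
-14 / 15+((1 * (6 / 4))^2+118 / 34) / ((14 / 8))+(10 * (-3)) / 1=-49381 / 1785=-27.66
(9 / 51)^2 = 9 / 289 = 0.03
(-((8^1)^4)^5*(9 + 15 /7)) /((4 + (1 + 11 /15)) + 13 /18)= -8093508962340065771520 /4067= -1990044003525956668.68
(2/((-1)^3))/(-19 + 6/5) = 10/89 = 0.11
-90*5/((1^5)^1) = -450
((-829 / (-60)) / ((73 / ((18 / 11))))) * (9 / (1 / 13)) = 290979 / 8030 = 36.24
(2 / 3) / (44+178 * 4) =1 / 1134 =0.00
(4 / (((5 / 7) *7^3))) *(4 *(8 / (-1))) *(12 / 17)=-0.37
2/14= 1/7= 0.14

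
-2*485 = -970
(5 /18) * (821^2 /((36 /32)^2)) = 147937.67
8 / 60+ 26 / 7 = 404 / 105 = 3.85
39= 39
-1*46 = -46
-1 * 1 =-1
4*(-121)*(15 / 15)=-484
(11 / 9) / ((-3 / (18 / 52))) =-11 / 78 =-0.14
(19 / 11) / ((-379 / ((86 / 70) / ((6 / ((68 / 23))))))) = -27778 / 10068135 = -0.00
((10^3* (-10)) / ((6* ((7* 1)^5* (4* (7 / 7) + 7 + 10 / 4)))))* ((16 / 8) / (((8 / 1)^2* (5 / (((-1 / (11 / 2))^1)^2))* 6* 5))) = -25 / 494176221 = -0.00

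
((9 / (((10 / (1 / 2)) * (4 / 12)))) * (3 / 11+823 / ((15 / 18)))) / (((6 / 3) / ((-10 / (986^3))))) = -1466991 / 210888756320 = -0.00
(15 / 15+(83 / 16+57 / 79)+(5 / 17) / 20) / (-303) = -0.02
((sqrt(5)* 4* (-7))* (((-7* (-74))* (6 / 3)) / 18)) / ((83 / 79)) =-1145816* sqrt(5) / 747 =-3429.88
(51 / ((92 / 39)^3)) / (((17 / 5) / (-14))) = -6228495 / 389344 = -16.00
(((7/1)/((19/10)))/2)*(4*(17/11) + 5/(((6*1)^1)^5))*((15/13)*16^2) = 740352200/220077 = 3364.06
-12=-12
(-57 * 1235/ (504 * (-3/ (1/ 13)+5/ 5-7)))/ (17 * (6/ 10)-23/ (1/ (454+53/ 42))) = -23465/ 79083828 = -0.00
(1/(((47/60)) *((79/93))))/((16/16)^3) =5580/3713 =1.50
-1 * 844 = -844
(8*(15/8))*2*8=240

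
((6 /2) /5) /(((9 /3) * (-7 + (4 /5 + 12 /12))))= -1 /26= -0.04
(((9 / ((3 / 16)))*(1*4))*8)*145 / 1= 222720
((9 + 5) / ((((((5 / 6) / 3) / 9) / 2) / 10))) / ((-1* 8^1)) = -1134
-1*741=-741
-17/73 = -0.23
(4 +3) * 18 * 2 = 252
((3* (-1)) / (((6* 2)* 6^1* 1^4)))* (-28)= 7 / 6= 1.17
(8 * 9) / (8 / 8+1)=36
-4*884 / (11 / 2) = -7072 / 11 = -642.91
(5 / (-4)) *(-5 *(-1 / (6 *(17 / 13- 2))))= 325 / 216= 1.50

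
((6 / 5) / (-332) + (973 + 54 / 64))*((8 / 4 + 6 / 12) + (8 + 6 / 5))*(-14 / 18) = -1176866327 / 132800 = -8861.95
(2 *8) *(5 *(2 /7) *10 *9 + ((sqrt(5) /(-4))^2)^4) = 58986775 /28672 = 2057.30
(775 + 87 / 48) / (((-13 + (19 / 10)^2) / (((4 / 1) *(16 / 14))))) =-828600 / 2191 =-378.18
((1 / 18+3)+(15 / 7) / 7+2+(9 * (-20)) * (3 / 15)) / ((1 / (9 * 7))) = -27023 / 14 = -1930.21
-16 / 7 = -2.29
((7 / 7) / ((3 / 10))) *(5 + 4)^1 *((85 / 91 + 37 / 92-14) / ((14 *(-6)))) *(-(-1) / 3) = 530105 / 351624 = 1.51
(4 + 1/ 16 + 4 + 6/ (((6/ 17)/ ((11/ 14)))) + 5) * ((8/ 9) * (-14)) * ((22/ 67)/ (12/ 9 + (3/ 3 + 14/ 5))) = -29590/ 1407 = -21.03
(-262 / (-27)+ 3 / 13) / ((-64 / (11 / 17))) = -38357 / 381888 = -0.10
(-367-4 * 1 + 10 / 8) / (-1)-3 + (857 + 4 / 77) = 376931 / 308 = 1223.80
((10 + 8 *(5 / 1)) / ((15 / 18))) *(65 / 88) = 44.32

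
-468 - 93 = -561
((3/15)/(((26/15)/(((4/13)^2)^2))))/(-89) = -384/33045077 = -0.00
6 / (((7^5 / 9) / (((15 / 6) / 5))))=27 / 16807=0.00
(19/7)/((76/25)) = 25/28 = 0.89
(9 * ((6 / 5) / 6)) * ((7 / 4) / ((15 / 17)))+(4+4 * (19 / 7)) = 12899 / 700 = 18.43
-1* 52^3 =-140608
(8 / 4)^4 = 16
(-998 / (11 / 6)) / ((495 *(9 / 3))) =-1996 / 5445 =-0.37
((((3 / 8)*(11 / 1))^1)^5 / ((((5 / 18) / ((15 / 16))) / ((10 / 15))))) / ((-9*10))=-39135393 / 1310720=-29.86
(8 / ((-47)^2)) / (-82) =-4 / 90569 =-0.00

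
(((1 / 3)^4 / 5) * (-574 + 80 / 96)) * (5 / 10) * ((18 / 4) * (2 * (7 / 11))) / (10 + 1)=-24073 / 65340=-0.37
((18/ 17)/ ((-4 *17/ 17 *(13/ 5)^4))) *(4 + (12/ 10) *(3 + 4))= -34875/ 485537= -0.07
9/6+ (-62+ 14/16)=-477/8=-59.62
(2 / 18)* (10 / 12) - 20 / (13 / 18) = -27.60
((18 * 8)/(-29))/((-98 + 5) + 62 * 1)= 144/899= 0.16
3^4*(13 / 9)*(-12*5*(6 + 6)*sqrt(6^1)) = -84240*sqrt(6) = -206345.02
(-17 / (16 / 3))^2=2601 / 256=10.16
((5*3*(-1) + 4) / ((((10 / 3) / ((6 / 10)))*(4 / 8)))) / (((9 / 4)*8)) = -11 / 50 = -0.22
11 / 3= 3.67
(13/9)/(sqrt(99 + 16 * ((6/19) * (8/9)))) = 13 * sqrt(336243)/53091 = 0.14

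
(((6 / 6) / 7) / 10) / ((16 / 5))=1 / 224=0.00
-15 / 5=-3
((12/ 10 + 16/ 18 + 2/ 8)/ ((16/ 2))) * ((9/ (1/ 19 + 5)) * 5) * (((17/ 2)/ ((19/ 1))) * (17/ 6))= 121669/ 36864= 3.30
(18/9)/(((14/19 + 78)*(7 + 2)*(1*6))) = 0.00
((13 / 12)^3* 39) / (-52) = -2197 / 2304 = -0.95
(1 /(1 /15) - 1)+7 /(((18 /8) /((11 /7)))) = 170 /9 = 18.89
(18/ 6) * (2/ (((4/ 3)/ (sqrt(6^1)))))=9 * sqrt(6)/ 2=11.02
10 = 10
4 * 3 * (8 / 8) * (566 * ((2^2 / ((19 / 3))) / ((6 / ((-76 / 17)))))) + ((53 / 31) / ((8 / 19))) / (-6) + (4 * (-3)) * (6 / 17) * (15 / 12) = -3202.21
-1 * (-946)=946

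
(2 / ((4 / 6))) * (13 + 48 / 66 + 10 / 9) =1469 / 33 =44.52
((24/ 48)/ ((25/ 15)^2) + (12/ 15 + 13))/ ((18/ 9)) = 699/ 100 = 6.99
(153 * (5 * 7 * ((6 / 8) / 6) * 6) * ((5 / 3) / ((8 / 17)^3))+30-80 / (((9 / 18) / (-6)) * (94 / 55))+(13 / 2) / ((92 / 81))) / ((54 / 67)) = 1068451966693 / 13283328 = 80435.56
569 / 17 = 33.47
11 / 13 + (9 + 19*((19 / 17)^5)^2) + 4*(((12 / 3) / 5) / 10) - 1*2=43209781953712821 / 655198017645925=65.95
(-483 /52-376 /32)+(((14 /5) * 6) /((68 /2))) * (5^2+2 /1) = -17011 /2210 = -7.70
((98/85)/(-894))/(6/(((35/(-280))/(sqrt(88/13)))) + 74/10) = 23569/38382571797 + 7840* sqrt(286)/12794190599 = 0.00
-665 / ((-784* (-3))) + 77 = 25777 / 336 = 76.72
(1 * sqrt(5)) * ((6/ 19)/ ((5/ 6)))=36 * sqrt(5)/ 95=0.85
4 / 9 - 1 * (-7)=67 / 9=7.44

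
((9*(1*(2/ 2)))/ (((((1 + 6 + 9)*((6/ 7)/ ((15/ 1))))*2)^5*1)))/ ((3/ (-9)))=-1418090625/ 1073741824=-1.32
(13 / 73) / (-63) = -13 / 4599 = -0.00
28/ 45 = 0.62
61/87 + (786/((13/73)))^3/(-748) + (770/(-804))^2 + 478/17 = -221322832078763852545/1925403546924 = -114948802.52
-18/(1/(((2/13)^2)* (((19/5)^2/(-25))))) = 25992/105625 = 0.25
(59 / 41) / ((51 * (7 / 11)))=649 / 14637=0.04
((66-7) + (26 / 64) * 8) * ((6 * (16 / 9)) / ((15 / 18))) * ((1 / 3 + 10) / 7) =41168 / 35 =1176.23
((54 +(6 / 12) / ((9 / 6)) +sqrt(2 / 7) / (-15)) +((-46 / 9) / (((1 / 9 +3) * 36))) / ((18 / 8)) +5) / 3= 67261 / 3402 - sqrt(14) / 315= 19.76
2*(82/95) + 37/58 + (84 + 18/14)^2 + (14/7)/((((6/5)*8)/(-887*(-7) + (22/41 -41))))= 568609134223/66417540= 8561.13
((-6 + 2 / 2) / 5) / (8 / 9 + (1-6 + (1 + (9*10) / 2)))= -9 / 377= -0.02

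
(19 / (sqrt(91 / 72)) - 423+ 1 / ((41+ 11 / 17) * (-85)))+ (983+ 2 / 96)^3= 114 * sqrt(182) / 91+ 30990865181472439 / 32624640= 949922075.24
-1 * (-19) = 19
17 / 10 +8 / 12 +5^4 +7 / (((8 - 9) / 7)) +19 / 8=69689 / 120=580.74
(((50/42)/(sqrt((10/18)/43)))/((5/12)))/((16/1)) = 1.57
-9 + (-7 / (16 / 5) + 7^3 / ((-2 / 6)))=-16643 / 16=-1040.19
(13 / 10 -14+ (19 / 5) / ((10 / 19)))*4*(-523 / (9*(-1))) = -286604 / 225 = -1273.80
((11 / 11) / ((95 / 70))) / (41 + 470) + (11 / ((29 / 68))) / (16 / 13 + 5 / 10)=26976986 / 1810035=14.90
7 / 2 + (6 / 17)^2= 2095 / 578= 3.62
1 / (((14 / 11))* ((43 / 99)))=1089 / 602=1.81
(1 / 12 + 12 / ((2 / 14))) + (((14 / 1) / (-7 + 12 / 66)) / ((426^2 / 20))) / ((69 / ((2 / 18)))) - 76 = 13664461649 / 1690448940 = 8.08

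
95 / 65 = 19 / 13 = 1.46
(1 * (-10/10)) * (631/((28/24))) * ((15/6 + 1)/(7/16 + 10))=-30288/167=-181.37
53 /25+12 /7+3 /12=2859 /700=4.08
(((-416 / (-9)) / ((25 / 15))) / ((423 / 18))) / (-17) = -832 / 11985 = -0.07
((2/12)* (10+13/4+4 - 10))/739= 29/17736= 0.00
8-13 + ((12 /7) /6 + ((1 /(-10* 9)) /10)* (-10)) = -4.70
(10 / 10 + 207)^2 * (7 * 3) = 908544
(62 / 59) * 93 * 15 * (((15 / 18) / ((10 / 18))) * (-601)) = -77970735 / 59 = -1321537.88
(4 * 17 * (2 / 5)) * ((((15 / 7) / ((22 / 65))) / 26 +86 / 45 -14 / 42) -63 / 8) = -2852753 / 17325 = -164.66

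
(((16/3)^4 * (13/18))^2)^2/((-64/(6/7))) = -1029018471658629890048/659002251789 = -1561479446.94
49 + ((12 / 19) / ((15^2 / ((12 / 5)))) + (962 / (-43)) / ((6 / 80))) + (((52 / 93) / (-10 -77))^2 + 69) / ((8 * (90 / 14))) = -119351084962732709 / 481358858193000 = -247.95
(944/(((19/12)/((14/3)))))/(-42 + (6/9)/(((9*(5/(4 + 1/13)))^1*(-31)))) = -719016480/10854301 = -66.24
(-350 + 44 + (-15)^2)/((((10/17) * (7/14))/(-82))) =112914/5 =22582.80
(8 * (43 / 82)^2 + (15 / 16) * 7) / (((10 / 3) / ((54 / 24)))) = 5.91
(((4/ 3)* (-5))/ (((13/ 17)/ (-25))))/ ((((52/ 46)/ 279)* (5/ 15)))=27272250/ 169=161374.26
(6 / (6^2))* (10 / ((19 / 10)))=50 / 57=0.88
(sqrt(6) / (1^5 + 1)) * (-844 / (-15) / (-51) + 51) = 38171 * sqrt(6) / 1530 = 61.11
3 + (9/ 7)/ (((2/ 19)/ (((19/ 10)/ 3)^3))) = 256321/ 42000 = 6.10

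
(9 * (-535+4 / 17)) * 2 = -163638 / 17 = -9625.76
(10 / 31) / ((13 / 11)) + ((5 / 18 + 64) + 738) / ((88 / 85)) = 775.20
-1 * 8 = -8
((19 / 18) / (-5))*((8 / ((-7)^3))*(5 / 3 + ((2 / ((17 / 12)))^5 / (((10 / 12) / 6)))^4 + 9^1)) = 1539470698061178554955586340463448448 / 117621397053009903531128833940625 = 13088.36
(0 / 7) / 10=0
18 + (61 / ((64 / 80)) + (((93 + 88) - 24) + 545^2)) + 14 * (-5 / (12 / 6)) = 1188965 / 4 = 297241.25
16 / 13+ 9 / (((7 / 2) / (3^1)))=814 / 91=8.95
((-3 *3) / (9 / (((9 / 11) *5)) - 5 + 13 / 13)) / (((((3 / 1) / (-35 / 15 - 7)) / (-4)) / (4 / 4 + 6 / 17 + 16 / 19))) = 397040 / 2907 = 136.58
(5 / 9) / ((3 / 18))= 10 / 3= 3.33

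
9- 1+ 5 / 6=8.83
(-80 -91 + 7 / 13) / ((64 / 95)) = -26315 / 104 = -253.03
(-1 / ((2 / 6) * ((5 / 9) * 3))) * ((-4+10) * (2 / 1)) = -108 / 5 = -21.60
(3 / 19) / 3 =1 / 19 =0.05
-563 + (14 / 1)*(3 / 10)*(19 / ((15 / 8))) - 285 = -20136 / 25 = -805.44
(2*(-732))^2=2143296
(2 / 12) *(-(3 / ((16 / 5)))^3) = -0.14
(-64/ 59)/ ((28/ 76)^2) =-23104/ 2891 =-7.99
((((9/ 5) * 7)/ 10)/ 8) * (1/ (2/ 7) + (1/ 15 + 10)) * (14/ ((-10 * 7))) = -8547/ 20000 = -0.43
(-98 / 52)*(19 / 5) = -931 / 130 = -7.16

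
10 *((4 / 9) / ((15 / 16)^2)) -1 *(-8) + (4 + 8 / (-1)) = 3668 / 405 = 9.06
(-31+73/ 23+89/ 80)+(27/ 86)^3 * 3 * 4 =-3853682491/ 146292880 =-26.34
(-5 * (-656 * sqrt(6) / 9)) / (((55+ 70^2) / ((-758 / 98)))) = -248624 * sqrt(6) / 437031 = -1.39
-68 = -68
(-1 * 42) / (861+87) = -7 / 158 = -0.04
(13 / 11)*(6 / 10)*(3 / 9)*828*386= 4154904 / 55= 75543.71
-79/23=-3.43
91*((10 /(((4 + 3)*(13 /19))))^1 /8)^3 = 857375 /529984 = 1.62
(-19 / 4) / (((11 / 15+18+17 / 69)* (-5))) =1311 / 26192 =0.05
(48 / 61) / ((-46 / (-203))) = 4872 / 1403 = 3.47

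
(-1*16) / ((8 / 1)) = -2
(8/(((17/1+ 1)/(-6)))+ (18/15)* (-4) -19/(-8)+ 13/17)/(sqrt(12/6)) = -8827* sqrt(2)/4080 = -3.06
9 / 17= 0.53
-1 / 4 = -0.25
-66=-66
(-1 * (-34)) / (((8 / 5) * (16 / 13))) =17.27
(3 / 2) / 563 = 3 / 1126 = 0.00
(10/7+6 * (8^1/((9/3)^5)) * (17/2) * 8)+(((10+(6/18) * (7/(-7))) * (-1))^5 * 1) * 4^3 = -9188969474/1701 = -5402098.46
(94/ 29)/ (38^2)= 47/ 20938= 0.00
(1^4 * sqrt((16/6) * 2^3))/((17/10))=80 * sqrt(3)/51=2.72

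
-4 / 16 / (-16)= 1 / 64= 0.02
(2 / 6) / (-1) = -1 / 3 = -0.33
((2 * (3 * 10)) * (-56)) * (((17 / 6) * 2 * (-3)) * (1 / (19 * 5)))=601.26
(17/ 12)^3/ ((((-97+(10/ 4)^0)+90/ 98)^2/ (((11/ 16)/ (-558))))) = -129757243/ 334875473455104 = -0.00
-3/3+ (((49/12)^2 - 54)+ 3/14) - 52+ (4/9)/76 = -1725715/19152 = -90.11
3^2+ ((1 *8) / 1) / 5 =53 / 5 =10.60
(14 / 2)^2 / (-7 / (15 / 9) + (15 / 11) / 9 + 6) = 1155 / 46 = 25.11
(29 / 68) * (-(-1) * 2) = 0.85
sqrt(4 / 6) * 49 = 49 * sqrt(6) / 3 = 40.01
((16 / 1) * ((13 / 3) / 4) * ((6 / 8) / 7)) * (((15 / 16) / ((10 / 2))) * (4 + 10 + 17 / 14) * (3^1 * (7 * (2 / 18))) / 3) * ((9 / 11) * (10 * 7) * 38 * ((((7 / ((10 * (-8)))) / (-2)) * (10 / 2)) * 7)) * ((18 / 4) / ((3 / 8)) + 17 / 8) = 4369606605 / 22528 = 193963.36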